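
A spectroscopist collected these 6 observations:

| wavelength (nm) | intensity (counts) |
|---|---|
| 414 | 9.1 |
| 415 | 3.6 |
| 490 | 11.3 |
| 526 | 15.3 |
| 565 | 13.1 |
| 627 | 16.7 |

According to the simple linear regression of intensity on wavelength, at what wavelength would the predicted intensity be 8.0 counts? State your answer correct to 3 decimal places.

434.475

n = 6, Σx = 3037, Σy = 69.1, Σxy = 36718.6, Σx² = 1572751
Sxx = Σx² − (Σx)²/n = 1572751 − 1537228.166667 = 35522.833333
Sxy = Σxy − (Σx)(Σy)/n = 36718.6 − 34976.116667 = 1742.483333
b = Sxy/Sxx = 1742.483333/35522.833333 = 0.049052
a = ȳ − b·x̄ = 11.516667 − 0.049052·506.166667 = -13.312067
Set a + b·x = 8.0: x = (8.0 − (-13.312067)) / 0.049052 = 434.474753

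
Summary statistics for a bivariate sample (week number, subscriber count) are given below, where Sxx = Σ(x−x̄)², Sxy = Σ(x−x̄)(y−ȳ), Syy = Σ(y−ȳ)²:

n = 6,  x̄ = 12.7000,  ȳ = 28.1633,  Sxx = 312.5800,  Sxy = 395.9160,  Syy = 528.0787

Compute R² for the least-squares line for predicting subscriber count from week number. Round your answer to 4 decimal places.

R² = Sxy²/(Sxx·Syy) = (395.916)²/(312.58·528.0787) = 0.949612

0.9496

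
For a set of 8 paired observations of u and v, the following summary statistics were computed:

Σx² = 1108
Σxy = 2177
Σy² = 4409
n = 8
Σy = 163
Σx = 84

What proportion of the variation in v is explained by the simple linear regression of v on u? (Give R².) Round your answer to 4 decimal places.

0.8814

Sxx = Σx² − (Σx)²/n = 1108 − 882 = 226
Sxy = Σxy − (Σx)(Σy)/n = 2177 − 1711.5 = 465.5
Syy = Σy² − (Σy)²/n = 4409 − 3321.125 = 1087.875
R² = Sxy²/(Sxx·Syy) = (465.5)²/(226·1087.875) = 0.881357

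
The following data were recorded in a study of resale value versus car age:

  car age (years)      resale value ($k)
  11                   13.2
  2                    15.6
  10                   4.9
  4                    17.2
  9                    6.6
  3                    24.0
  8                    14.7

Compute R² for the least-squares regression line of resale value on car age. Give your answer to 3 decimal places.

0.529

n = 7, Σx = 47, Σy = 96.2, Σxy = 543.2, Σx² = 395, Σy² = 1573.1
Sxx = Σx² − (Σx)²/n = 395 − 315.571429 = 79.428571
Sxy = Σxy − (Σx)(Σy)/n = 543.2 − 645.914286 = -102.714286
Syy = Σy² − (Σy)²/n = 1573.1 − 1322.062857 = 251.037143
R² = Sxy²/(Sxx·Syy) = (-102.714286)²/(79.428571·251.037143) = 0.529111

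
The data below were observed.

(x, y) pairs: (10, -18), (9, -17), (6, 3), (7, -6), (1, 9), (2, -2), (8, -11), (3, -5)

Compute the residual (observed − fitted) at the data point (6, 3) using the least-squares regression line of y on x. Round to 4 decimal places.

9.4560

n = 8, Σx = 46, Σy = -47, Σxy = -455, Σx² = 344
Sxx = Σx² − (Σx)²/n = 344 − 264.5 = 79.5
Sxy = Σxy − (Σx)(Σy)/n = -455 − (-270.25) = -184.75
b = Sxy/Sxx = -184.75/79.5 = -2.323899
a = ȳ − b·x̄ = -5.875 − (-2.323899)·5.75 = 7.487421
ŷ(6) = 7.487421 + (-2.323899)·6 = -6.455975
residual = y − ŷ = 3 − (-6.455975) = 9.455975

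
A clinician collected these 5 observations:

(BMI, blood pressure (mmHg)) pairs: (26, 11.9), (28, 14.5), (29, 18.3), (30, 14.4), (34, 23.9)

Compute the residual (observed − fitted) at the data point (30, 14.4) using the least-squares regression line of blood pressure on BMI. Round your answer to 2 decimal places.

n = 5, Σx = 147, Σy = 83, Σxy = 2490.7, Σx² = 4357
Sxx = Σx² − (Σx)²/n = 4357 − 4321.8 = 35.2
Sxy = Σxy − (Σx)(Σy)/n = 2490.7 − 2440.2 = 50.5
b = Sxy/Sxx = 50.5/35.2 = 1.434659
a = ȳ − b·x̄ = 16.6 − 1.434659·29.4 = -25.578977
ŷ(30) = -25.578977 + 1.434659·30 = 17.460795
residual = y − ŷ = 14.4 − 17.460795 = -3.060795

-3.06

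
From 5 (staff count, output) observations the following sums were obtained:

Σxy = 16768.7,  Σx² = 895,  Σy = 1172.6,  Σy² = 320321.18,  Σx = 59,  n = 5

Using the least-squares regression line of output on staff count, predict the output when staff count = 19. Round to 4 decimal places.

Sxx = Σx² − (Σx)²/n = 895 − 696.2 = 198.8
Sxy = Σxy − (Σx)(Σy)/n = 16768.7 − 13836.68 = 2932.02
b = Sxy/Sxx = 2932.02/198.8 = 14.748592
a = ȳ − b·x̄ = 234.52 − 14.748592·11.8 = 60.486620
ŷ(19) = a + b·19 = 60.486620 + 14.748592·19 = 340.709859

340.7099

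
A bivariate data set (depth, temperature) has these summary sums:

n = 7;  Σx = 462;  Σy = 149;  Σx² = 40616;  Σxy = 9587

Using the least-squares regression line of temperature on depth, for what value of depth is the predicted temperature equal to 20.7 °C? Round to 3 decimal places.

Sxx = Σx² − (Σx)²/n = 40616 − 30492 = 10124
Sxy = Σxy − (Σx)(Σy)/n = 9587 − 9834 = -247
b = Sxy/Sxx = -247/10124 = -0.024397
a = ȳ − b·x̄ = 21.285714 − (-0.024397)·66 = 22.895947
Set a + b·x = 20.7: x = (20.7 − 22.895947) / (-0.024397) = 90.007172

90.007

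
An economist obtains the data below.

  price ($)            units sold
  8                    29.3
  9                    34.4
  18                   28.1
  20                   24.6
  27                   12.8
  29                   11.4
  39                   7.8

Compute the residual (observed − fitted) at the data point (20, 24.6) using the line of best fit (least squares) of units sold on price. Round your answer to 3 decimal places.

n = 7, Σx = 150, Σy = 148.4, Σxy = 2522.2, Σx² = 3960
Sxx = Σx² − (Σx)²/n = 3960 − 3214.285714 = 745.714286
Sxy = Σxy − (Σx)(Σy)/n = 2522.2 − 3180 = -657.8
b = Sxy/Sxx = -657.8/745.714286 = -0.882107
a = ȳ − b·x̄ = 21.2 − (-0.882107)·21.428571 = 40.102299
ŷ(20) = 40.102299 + (-0.882107)·20 = 22.460153
residual = y − ŷ = 24.6 − 22.460153 = 2.139847

2.140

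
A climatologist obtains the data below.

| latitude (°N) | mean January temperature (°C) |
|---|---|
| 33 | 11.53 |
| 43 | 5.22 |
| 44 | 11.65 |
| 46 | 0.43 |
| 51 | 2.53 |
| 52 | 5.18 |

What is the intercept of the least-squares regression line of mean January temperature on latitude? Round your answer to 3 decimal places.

25.657

n = 6, Σx = 269, Σy = 36.54, Σxy = 1535.72, Σx² = 12295
Sxx = Σx² − (Σx)²/n = 12295 − 12060.166667 = 234.833333
Sxy = Σxy − (Σx)(Σy)/n = 1535.72 − 1638.21 = -102.49
b = Sxy/Sxx = -102.49/234.833333 = -0.436437
a = ȳ − b·x̄ = 6.09 − (-0.436437)·44.833333 = 25.656934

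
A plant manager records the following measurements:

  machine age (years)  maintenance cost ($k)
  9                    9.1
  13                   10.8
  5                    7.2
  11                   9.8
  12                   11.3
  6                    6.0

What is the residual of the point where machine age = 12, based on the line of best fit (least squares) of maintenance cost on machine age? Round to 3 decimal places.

n = 6, Σx = 56, Σy = 54.2, Σxy = 537.7, Σx² = 576
Sxx = Σx² − (Σx)²/n = 576 − 522.666667 = 53.333333
Sxy = Σxy − (Σx)(Σy)/n = 537.7 − 505.866667 = 31.833333
b = Sxy/Sxx = 31.833333/53.333333 = 0.596875
a = ȳ − b·x̄ = 9.033333 − 0.596875·9.333333 = 3.4625
ŷ(12) = 3.4625 + 0.596875·12 = 10.625
residual = y − ŷ = 11.3 − 10.625 = 0.675

0.675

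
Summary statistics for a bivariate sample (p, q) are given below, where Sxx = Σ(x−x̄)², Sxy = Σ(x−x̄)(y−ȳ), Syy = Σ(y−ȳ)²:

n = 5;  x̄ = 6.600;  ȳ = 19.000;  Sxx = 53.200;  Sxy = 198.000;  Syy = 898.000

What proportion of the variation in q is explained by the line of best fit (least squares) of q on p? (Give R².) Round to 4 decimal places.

0.8206

R² = Sxy²/(Sxx·Syy) = (198)²/(53.2·898) = 0.820621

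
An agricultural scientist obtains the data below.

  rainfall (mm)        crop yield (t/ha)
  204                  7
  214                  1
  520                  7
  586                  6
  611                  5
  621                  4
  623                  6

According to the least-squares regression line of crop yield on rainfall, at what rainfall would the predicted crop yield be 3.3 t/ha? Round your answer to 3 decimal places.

-91.343

n = 7, Σx = 3379, Σy = 36, Σxy = 18075, Σx² = 1848299
Sxx = Σx² − (Σx)²/n = 1848299 − 1631091.571429 = 217207.428571
Sxy = Σxy − (Σx)(Σy)/n = 18075 − 17377.714286 = 697.285714
b = Sxy/Sxx = 697.285714/217207.428571 = 0.003210
a = ȳ − b·x̄ = 5.142857 − 0.003210·482.714286 = 3.593233
Set a + b·x = 3.3: x = (3.3 − 3.593233) / 0.003210 = -91.343454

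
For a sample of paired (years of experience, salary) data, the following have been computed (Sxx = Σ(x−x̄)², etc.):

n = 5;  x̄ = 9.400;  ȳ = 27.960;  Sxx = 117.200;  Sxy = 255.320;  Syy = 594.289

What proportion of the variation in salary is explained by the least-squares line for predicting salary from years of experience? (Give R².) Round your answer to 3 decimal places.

R² = Sxy²/(Sxx·Syy) = (255.32)²/(117.2·594.289) = 0.935932

0.936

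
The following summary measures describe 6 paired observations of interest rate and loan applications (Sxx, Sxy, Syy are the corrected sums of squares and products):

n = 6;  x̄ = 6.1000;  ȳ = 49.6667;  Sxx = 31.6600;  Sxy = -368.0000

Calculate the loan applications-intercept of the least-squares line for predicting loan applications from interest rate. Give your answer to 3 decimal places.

120.570

b = Sxy/Sxx = -368/31.66 = -11.623500
a = ȳ − b·x̄ = 49.6667 − (-11.623500)·6.1 = 120.570048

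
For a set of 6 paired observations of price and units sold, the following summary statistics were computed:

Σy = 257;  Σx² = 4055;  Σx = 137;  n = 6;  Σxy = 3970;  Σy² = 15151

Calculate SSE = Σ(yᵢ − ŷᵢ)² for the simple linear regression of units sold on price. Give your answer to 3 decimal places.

Sxx = Σx² − (Σx)²/n = 4055 − 3128.166667 = 926.833333
Sxy = Σxy − (Σx)(Σy)/n = 3970 − 5868.166667 = -1898.166667
Syy = Σy² − (Σy)²/n = 15151 − 11008.166667 = 4142.833333
b = Sxy/Sxx = -1898.166667/926.833333 = -2.048013
SSE = Syy − b·Sxy = 4142.833333 − (-2.048013)·(-1898.166667) = 255.363424

255.363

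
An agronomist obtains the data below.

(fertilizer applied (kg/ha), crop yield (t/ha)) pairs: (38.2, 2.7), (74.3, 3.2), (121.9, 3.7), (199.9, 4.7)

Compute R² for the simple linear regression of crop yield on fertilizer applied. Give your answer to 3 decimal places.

0.998

n = 4, Σx = 434.3, Σy = 14.3, Σxy = 1731.46, Σx² = 61799.35, Σy² = 53.31
Sxx = Σx² − (Σx)²/n = 61799.35 − 47154.1225 = 14645.2275
Sxy = Σxy − (Σx)(Σy)/n = 1731.46 − 1552.6225 = 178.8375
Syy = Σy² − (Σy)²/n = 53.31 − 51.1225 = 2.1875
R² = Sxy²/(Sxx·Syy) = (178.8375)²/(14645.2275·2.1875) = 0.998327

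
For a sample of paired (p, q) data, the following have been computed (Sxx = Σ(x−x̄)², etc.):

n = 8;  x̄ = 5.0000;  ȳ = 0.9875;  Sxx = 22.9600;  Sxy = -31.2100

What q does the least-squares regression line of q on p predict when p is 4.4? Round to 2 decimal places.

1.80

b = Sxy/Sxx = -31.21/22.96 = -1.359321
a = ȳ − b·x̄ = 0.9875 − (-1.359321)·5 = 7.784103
ŷ(4.4) = a + b·4.4 = 7.784103 + (-1.359321)·4.4 = 1.803092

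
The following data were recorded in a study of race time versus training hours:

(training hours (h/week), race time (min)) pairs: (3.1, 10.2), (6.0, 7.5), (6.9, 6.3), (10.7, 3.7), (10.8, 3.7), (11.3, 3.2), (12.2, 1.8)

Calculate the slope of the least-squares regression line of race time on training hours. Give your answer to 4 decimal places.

n = 7, Σx = 61, Σy = 36.4, Σxy = 257.76, Σx² = 600.88
Sxx = Σx² − (Σx)²/n = 600.88 − 531.571429 = 69.308571
Sxy = Σxy − (Σx)(Σy)/n = 257.76 − 317.2 = -59.44
b = Sxy/Sxx = -59.44/69.308571 = -0.857614

-0.8576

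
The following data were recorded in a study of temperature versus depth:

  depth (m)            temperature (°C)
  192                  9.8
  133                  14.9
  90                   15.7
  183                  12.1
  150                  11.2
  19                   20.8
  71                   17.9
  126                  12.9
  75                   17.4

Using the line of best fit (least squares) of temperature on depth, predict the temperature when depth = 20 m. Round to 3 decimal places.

n = 9, Σx = 1039, Σy = 132.7, Σxy = 13767.1, Σx² = 145545
Sxx = Σx² − (Σx)²/n = 145545 − 119946.777778 = 25598.222222
Sxy = Σxy − (Σx)(Σy)/n = 13767.1 − 15319.477778 = -1552.377778
b = Sxy/Sxx = -1552.377778/25598.222222 = -0.060644
a = ȳ − b·x̄ = 14.744444 − (-0.060644)·115.444444 = 21.745454
ŷ(20) = a + b·20 = 21.745454 + (-0.060644)·20 = 20.532574

20.533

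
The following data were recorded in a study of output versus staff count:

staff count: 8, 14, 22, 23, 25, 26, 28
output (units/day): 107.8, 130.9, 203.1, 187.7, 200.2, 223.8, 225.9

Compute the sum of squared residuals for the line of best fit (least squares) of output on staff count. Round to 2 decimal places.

508.30

n = 7, Σx = 146, Σy = 1279.4, Σxy = 28629.3, Σx² = 3358, Σy² = 246433.84
Sxx = Σx² − (Σx)²/n = 3358 − 3045.142857 = 312.857143
Sxy = Σxy − (Σx)(Σy)/n = 28629.3 − 26684.628571 = 1944.671429
Syy = Σy² − (Σy)²/n = 246433.84 − 233837.765714 = 12596.074286
b = Sxy/Sxx = 1944.671429/312.857143 = 6.215845
SSE = Syy − b·Sxy = 12596.074286 − 6.215845·1944.671429 = 508.298598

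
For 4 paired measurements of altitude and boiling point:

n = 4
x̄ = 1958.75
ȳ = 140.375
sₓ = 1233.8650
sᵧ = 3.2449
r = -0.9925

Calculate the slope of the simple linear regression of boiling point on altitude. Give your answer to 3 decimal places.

b = r · sᵧ/sₓ = -0.9925 · 3.2449/1233.865 = -0.002610

-0.003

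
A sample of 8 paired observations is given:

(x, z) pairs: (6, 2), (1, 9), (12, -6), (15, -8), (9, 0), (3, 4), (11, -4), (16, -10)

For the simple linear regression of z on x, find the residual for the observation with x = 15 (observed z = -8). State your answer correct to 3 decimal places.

0.565

n = 8, Σx = 73, Σy = -13, Σxy = -363, Σx² = 873
Sxx = Σx² − (Σx)²/n = 873 − 666.125 = 206.875
Sxy = Σxy − (Σx)(Σy)/n = -363 − (-118.625) = -244.375
b = Sxy/Sxx = -244.375/206.875 = -1.181269
a = ȳ − b·x̄ = -1.625 − (-1.181269)·9.125 = 9.154079
ŷ(15) = 9.154079 + (-1.181269)·15 = -8.564955
residual = y − ŷ = -8 − (-8.564955) = 0.564955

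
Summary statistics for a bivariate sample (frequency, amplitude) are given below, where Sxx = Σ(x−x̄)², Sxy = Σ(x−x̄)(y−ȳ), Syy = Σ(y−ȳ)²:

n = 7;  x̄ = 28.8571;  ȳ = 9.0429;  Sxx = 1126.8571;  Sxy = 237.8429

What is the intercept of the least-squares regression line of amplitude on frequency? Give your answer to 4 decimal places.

2.9521

b = Sxy/Sxx = 237.8429/1126.8571 = 0.211067
a = ȳ − b·x̄ = 9.0429 − 0.211067·28.8571 = 2.952104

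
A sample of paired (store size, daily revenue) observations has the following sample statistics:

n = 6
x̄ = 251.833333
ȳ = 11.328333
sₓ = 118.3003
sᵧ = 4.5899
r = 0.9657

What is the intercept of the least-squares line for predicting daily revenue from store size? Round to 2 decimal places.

1.89

b = r · sᵧ/sₓ = 0.9657 · 4.5899/118.3003 = 0.037468
a = ȳ − b·x̄ = 11.328333 − 0.037468·251.833333 = 1.892661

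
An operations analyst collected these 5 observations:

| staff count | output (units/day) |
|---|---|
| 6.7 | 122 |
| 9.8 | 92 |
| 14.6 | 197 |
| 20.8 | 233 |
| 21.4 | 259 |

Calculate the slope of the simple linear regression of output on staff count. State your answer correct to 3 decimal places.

n = 5, Σx = 73.3, Σy = 903, Σxy = 14984.2, Σx² = 1244.69
Sxx = Σx² − (Σx)²/n = 1244.69 − 1074.578 = 170.112
Sxy = Σxy − (Σx)(Σy)/n = 14984.2 − 13237.98 = 1746.22
b = Sxy/Sxx = 1746.22/170.112 = 10.265119

10.265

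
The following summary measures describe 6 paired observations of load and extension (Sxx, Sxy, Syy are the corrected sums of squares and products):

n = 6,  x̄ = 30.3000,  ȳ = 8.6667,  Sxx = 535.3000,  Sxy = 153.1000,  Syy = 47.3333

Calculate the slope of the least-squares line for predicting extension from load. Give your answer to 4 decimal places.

b = Sxy/Sxx = 153.1/535.3 = 0.286008

0.2860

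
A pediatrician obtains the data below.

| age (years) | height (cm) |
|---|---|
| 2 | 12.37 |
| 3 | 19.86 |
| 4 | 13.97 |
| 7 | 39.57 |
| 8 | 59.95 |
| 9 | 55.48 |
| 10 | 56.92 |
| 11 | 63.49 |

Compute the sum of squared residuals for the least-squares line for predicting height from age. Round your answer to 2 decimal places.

267.01

n = 8, Σx = 54, Σy = 321.61, Σxy = 2663.7, Σx² = 444, Σy² = 16251.2817
Sxx = Σx² − (Σx)²/n = 444 − 364.5 = 79.5
Sxy = Σxy − (Σx)(Σy)/n = 2663.7 − 2170.8675 = 492.8325
Syy = Σy² − (Σy)²/n = 16251.2817 − 12929.124013 = 3322.157688
b = Sxy/Sxx = 492.8325/79.5 = 6.199151
SSE = Syy − b·Sxy = 3322.157688 − 6.199151·492.8325 = 267.014630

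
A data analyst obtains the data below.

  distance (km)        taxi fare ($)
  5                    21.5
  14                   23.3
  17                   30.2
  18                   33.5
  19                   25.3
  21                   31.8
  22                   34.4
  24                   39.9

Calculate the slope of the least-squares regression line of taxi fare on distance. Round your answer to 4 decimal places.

0.8730

n = 8, Σx = 140, Σy = 239.9, Σxy = 4413, Σx² = 2696
Sxx = Σx² − (Σx)²/n = 2696 − 2450 = 246
Sxy = Σxy − (Σx)(Σy)/n = 4413 − 4198.25 = 214.75
b = Sxy/Sxx = 214.75/246 = 0.872967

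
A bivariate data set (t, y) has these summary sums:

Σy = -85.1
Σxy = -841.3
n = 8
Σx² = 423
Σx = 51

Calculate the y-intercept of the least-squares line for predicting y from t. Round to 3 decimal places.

8.824

Sxx = Σx² − (Σx)²/n = 423 − 325.125 = 97.875
Sxy = Σxy − (Σx)(Σy)/n = -841.3 − (-542.5125) = -298.7875
b = Sxy/Sxx = -298.7875/97.875 = -3.052746
a = ȳ − b·x̄ = -10.6375 − (-3.052746)·6.375 = 8.823755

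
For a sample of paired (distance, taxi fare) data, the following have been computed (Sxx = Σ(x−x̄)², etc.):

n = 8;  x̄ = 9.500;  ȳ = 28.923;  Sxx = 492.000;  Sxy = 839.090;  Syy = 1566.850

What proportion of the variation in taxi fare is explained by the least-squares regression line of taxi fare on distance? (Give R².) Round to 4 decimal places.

0.9133

R² = Sxy²/(Sxx·Syy) = (839.09)²/(492·1566.85) = 0.913323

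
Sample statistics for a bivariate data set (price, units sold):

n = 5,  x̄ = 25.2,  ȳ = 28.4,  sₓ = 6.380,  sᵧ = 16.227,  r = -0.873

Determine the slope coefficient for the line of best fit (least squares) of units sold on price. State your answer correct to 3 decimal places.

-2.220

b = r · sᵧ/sₓ = -0.873 · 16.227/6.38 = -2.220403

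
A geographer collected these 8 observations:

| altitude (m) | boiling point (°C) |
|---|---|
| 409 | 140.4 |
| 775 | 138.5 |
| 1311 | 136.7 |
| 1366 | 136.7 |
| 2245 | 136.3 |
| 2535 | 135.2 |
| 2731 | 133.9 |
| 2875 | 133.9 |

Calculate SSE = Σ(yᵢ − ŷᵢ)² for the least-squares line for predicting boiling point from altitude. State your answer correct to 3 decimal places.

3.086

n = 8, Σx = 14247, Σy = 1091.6, Σxy = 1930075.9, Σx² = 31542819, Σy² = 148983.34
Sxx = Σx² − (Σx)²/n = 31542819 − 25372126.125 = 6170692.875
Sxy = Σxy − (Σx)(Σy)/n = 1930075.9 − 1944003.15 = -13927.25
Syy = Σy² − (Σy)²/n = 148983.34 − 148948.82 = 34.52
b = Sxy/Sxx = -13927.25/6170692.875 = -0.002257
SSE = Syy − b·Sxy = 34.52 − (-0.002257)·(-13927.25) = 3.086205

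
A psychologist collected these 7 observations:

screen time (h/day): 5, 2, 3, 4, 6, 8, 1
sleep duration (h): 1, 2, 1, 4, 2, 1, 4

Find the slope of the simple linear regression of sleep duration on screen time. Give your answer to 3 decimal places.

n = 7, Σx = 29, Σy = 15, Σxy = 52, Σx² = 155
Sxx = Σx² − (Σx)²/n = 155 − 120.142857 = 34.857143
Sxy = Σxy − (Σx)(Σy)/n = 52 − 62.142857 = -10.142857
b = Sxy/Sxx = -10.142857/34.857143 = -0.290984

-0.291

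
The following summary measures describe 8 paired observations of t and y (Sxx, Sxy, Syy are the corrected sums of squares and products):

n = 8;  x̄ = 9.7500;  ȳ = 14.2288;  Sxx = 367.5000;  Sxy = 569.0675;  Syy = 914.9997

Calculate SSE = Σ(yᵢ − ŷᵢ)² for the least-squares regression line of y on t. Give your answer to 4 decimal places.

33.8084

b = Sxy/Sxx = 569.0675/367.5 = 1.548483
SSE = Syy − b·Sxy = 914.9997 − 1.548483·569.0675 = 33.808354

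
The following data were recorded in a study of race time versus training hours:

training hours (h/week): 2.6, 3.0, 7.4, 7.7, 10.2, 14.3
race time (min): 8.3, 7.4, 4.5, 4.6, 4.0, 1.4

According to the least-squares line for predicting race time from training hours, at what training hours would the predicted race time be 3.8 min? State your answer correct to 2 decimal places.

9.76

n = 6, Σx = 45.2, Σy = 30.2, Σxy = 173.32, Σx² = 438.34
Sxx = Σx² − (Σx)²/n = 438.34 − 340.506667 = 97.833333
Sxy = Σxy − (Σx)(Σy)/n = 173.32 − 227.506667 = -54.186667
b = Sxy/Sxx = -54.186667/97.833333 = -0.553867
a = ȳ − b·x̄ = 5.033333 − (-0.553867)·7.533333 = 9.205799
Set a + b·x = 3.8: x = (3.8 − 9.205799) / (-0.553867) = 9.760101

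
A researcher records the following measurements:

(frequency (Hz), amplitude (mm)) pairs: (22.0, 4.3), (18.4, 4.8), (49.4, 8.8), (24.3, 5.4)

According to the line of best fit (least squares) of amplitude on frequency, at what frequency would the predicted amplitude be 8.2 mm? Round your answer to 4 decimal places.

n = 4, Σx = 114.1, Σy = 23.3, Σxy = 748.86, Σx² = 3853.41
Sxx = Σx² − (Σx)²/n = 3853.41 − 3254.7025 = 598.7075
Sxy = Σxy − (Σx)(Σy)/n = 748.86 − 664.6325 = 84.2275
b = Sxy/Sxx = 84.2275/598.7075 = 0.140682
a = ȳ − b·x̄ = 5.825 − 0.140682·28.525 = 1.812040
Set a + b·x = 8.2: x = (8.2 − 1.812040) / 0.140682 = 45.407020

45.4070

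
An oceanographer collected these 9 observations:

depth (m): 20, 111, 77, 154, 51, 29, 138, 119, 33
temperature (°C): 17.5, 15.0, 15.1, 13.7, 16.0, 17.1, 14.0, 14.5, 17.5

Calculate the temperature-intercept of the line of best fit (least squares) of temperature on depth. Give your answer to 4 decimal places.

n = 9, Σx = 732, Σy = 140.4, Σxy = 10834.4, Σx² = 80102
Sxx = Σx² − (Σx)²/n = 80102 − 59536 = 20566
Sxy = Σxy − (Σx)(Σy)/n = 10834.4 − 11419.2 = -584.8
b = Sxy/Sxx = -584.8/20566 = -0.028435
a = ȳ − b·x̄ = 15.6 − (-0.028435)·81.333333 = 17.912736

17.9127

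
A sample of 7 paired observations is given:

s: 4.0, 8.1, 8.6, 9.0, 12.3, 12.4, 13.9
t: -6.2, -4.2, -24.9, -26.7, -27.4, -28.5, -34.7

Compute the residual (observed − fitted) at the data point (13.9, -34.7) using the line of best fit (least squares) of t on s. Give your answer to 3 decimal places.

-0.967

n = 7, Σx = 68.3, Σy = -152.6, Σxy = -1686.01, Σx² = 734.83
Sxx = Σx² − (Σx)²/n = 734.83 − 666.412857 = 68.417143
Sxy = Σxy − (Σx)(Σy)/n = -1686.01 − (-1488.94) = -197.07
b = Sxy/Sxx = -197.07/68.417143 = -2.880418
a = ȳ − b·x̄ = -21.8 − (-2.880418)·9.757143 = 6.304654
ŷ(13.9) = 6.304654 + (-2.880418)·13.9 = -33.733162
residual = y − ŷ = -34.7 − (-33.733162) = -0.966838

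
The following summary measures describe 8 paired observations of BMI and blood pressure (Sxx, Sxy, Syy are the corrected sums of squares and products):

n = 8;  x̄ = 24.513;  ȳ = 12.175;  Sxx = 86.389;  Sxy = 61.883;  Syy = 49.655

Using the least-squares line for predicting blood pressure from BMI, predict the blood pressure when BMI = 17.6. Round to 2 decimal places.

7.22

b = Sxy/Sxx = 61.883/86.389 = 0.716330
a = ȳ − b·x̄ = 12.175 − 0.716330·24.513 = -5.384388
ŷ(17.6) = a + b·17.6 = -5.384388 + 0.716330·17.6 = 7.223013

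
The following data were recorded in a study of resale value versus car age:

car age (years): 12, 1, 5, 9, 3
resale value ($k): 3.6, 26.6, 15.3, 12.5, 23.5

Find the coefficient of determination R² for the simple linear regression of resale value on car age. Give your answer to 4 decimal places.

n = 5, Σx = 30, Σy = 81.5, Σxy = 329.3, Σx² = 260, Σy² = 1663.11
Sxx = Σx² − (Σx)²/n = 260 − 180 = 80
Sxy = Σxy − (Σx)(Σy)/n = 329.3 − 489 = -159.7
Syy = Σy² − (Σy)²/n = 1663.11 − 1328.45 = 334.66
R² = Sxy²/(Sxx·Syy) = (-159.7)²/(80·334.66) = 0.952612

0.9526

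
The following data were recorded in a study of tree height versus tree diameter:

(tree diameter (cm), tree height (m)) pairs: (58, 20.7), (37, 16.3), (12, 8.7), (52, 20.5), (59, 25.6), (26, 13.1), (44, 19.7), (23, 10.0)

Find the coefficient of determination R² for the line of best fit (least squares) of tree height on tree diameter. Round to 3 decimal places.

0.935

n = 8, Σx = 311, Σy = 134.6, Σxy = 5921.9, Σx² = 14203, Σy² = 2505.18
Sxx = Σx² − (Σx)²/n = 14203 − 12090.125 = 2112.875
Sxy = Σxy − (Σx)(Σy)/n = 5921.9 − 5232.575 = 689.325
Syy = Σy² − (Σy)²/n = 2505.18 − 2264.645 = 240.535
R² = Sxy²/(Sxx·Syy) = (689.325)²/(2112.875·240.535) = 0.934966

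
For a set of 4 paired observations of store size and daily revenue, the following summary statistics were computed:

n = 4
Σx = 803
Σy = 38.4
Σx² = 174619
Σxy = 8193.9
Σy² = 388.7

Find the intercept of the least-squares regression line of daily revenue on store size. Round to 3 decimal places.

Sxx = Σx² − (Σx)²/n = 174619 − 161202.25 = 13416.75
Sxy = Σxy − (Σx)(Σy)/n = 8193.9 − 7708.8 = 485.1
b = Sxy/Sxx = 485.1/13416.75 = 0.036156
a = ȳ − b·x̄ = 9.6 − 0.036156·200.75 = 2.341623

2.342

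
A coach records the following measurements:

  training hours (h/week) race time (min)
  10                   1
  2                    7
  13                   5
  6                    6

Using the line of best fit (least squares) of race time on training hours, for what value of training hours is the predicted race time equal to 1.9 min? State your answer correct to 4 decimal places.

16.5562

n = 4, Σx = 31, Σy = 19, Σxy = 125, Σx² = 309
Sxx = Σx² − (Σx)²/n = 309 − 240.25 = 68.75
Sxy = Σxy − (Σx)(Σy)/n = 125 − 147.25 = -22.25
b = Sxy/Sxx = -22.25/68.75 = -0.323636
a = ȳ − b·x̄ = 4.75 − (-0.323636)·7.75 = 7.258182
Set a + b·x = 1.9: x = (1.9 − 7.258182) / (-0.323636) = 16.556180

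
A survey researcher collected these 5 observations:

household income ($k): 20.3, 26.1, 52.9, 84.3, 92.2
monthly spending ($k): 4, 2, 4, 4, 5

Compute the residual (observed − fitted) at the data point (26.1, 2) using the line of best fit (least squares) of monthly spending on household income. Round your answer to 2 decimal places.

n = 5, Σx = 275.8, Σy = 19, Σxy = 1143.2, Σx² = 19499.04
Sxx = Σx² − (Σx)²/n = 19499.04 − 15213.128 = 4285.912
Sxy = Σxy − (Σx)(Σy)/n = 1143.2 − 1048.04 = 95.16
b = Sxy/Sxx = 95.16/4285.912 = 0.022203
a = ȳ − b·x̄ = 3.8 − 0.022203·55.16 = 2.575284
ŷ(26.1) = 2.575284 + 0.022203·26.1 = 3.154782
residual = y − ŷ = 2 − 3.154782 = -1.154782

-1.15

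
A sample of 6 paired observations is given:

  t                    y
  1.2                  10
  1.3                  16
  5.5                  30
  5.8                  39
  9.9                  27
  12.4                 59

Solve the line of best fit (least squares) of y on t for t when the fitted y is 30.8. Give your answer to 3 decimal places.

6.209

n = 6, Σx = 36.1, Σy = 181, Σxy = 1422.9, Σx² = 318.79
Sxx = Σx² − (Σx)²/n = 318.79 − 217.201667 = 101.588333
Sxy = Σxy − (Σx)(Σy)/n = 1422.9 − 1089.016667 = 333.883333
b = Sxy/Sxx = 333.883333/101.588333 = 3.286631
a = ȳ − b·x̄ = 30.166667 − 3.286631·6.016667 = 10.392105
Set a + b·x = 30.8: x = (30.8 − 10.392105) / 3.286631 = 6.209367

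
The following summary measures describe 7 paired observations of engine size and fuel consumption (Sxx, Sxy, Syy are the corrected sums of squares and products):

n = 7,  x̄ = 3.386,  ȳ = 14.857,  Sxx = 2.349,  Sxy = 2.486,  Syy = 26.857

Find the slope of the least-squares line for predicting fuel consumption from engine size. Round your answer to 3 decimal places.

1.058

b = Sxy/Sxx = 2.486/2.349 = 1.058323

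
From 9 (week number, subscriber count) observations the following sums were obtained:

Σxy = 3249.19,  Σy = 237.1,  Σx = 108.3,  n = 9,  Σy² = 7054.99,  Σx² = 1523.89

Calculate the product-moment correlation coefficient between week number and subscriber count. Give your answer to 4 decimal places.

Sxx = Σx² − (Σx)²/n = 1523.89 − 1303.21 = 220.68
Sxy = Σxy − (Σx)(Σy)/n = 3249.19 − 2853.103333 = 396.086667
Syy = Σy² − (Σy)²/n = 7054.99 − 6246.267778 = 808.722222
r = Sxy/√(Sxx·Syy) = 396.086667/√(178468.82) = 396.086667/422.455702 = 0.937582

0.9376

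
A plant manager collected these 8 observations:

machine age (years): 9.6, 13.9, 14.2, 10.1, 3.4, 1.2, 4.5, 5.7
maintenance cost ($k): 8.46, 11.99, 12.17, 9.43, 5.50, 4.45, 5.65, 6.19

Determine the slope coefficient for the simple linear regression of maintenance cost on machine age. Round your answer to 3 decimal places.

n = 8, Σx = 62.6, Σy = 63.84, Σxy = 600.682, Σx² = 654.76
Sxx = Σx² − (Σx)²/n = 654.76 − 489.845 = 164.915
Sxy = Σxy − (Σx)(Σy)/n = 600.682 − 499.548 = 101.134
b = Sxy/Sxx = 101.134/164.915 = 0.613249

0.613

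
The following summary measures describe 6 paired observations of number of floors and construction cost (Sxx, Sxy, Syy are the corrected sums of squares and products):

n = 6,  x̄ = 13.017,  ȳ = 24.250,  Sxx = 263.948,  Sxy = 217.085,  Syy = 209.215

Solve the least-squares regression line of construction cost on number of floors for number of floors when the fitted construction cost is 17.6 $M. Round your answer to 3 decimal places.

b = Sxy/Sxx = 217.085/263.948 = 0.822454
a = ȳ − b·x̄ = 24.25 − 0.822454·13.017 = 13.544121
Set a + b·x = 17.6: x = (17.6 − 13.544121) / 0.822454 = 4.931438

4.931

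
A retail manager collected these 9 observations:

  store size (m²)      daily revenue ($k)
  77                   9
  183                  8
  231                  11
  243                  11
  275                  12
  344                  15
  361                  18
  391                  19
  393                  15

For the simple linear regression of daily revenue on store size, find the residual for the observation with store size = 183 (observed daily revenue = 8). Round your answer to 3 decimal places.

-2.066

n = 9, Σx = 2498, Σy = 118, Σxy = 35653, Σx² = 783440
Sxx = Σx² − (Σx)²/n = 783440 − 693333.777778 = 90106.222222
Sxy = Σxy − (Σx)(Σy)/n = 35653 − 32751.555556 = 2901.444444
b = Sxy/Sxx = 2901.444444/90106.222222 = 0.032200
a = ȳ − b·x̄ = 13.111111 − 0.032200·277.555556 = 4.173748
ŷ(183) = 4.173748 + 0.032200·183 = 10.066397
residual = y − ŷ = 8 − 10.066397 = -2.066397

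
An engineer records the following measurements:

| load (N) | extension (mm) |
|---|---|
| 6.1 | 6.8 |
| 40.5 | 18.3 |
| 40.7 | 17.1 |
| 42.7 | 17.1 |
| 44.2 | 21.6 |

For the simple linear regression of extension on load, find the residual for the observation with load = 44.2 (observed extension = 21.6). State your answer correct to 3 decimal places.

2.321

n = 5, Σx = 174.2, Σy = 80.9, Σxy = 3163.49, Σx² = 7110.88
Sxx = Σx² − (Σx)²/n = 7110.88 − 6069.128 = 1041.752
Sxy = Σxy − (Σx)(Σy)/n = 3163.49 − 2818.556 = 344.934
b = Sxy/Sxx = 344.934/1041.752 = 0.331110
a = ȳ − b·x̄ = 16.18 − 0.331110·34.84 = 4.644144
ŷ(44.2) = 4.644144 + 0.331110·44.2 = 19.279185
residual = y − ŷ = 21.6 − 19.279185 = 2.320815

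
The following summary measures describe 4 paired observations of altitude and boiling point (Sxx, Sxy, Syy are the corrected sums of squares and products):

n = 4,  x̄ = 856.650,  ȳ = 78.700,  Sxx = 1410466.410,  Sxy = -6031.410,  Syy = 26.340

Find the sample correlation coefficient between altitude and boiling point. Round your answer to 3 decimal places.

-0.990

r = Sxy/√(Sxx·Syy) = -6031.41/√(37151685.2394) = -6031.41/6095.218227 = -0.989531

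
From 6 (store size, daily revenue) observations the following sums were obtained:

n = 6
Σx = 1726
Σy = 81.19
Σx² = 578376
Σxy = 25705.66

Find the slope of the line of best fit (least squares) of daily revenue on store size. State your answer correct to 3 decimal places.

0.029

Sxx = Σx² − (Σx)²/n = 578376 − 496512.666667 = 81863.333333
Sxy = Σxy − (Σx)(Σy)/n = 25705.66 − 23355.656667 = 2350.003333
b = Sxy/Sxx = 2350.003333/81863.333333 = 0.028706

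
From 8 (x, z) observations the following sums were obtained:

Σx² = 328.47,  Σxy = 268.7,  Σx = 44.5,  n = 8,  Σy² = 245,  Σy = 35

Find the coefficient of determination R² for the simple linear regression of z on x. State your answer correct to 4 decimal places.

Sxx = Σx² − (Σx)²/n = 328.47 − 247.53125 = 80.93875
Sxy = Σxy − (Σx)(Σy)/n = 268.7 − 194.6875 = 74.0125
Syy = Σy² − (Σy)²/n = 245 − 153.125 = 91.875
R² = Sxy²/(Sxx·Syy) = (74.0125)²/(80.93875·91.875) = 0.736642

0.7366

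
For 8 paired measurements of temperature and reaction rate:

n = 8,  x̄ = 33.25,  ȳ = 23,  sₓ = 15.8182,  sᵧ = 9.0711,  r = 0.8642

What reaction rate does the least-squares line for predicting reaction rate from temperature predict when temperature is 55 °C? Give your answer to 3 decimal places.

33.779

b = r · sᵧ/sₓ = 0.8642 · 9.0711/15.8182 = 0.495584
a = ȳ − b·x̄ = 23 − 0.495584·33.25 = 6.521837
ŷ(55) = a + b·55 = 6.521837 + 0.495584·55 = 33.778949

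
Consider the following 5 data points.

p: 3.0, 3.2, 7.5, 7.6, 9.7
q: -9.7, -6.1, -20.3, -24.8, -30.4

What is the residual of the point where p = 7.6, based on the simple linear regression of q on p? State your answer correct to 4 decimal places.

-1.8320

n = 5, Σx = 31, Σy = -91.3, Σxy = -684.23, Σx² = 227.34
Sxx = Σx² − (Σx)²/n = 227.34 − 192.2 = 35.14
Sxy = Σxy − (Σx)(Σy)/n = -684.23 − (-566.06) = -118.17
b = Sxy/Sxx = -118.17/35.14 = -3.362834
a = ȳ − b·x̄ = -18.26 − (-3.362834)·6.2 = 2.589573
ŷ(7.6) = 2.589573 + (-3.362834)·7.6 = -22.967968
residual = y − ŷ = -24.8 − (-22.967968) = -1.832032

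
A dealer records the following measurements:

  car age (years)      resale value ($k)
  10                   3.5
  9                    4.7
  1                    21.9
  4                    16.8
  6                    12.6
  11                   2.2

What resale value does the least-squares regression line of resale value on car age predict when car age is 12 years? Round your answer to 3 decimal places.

n = 6, Σx = 41, Σy = 61.7, Σxy = 266.2, Σx² = 355
Sxx = Σx² − (Σx)²/n = 355 − 280.166667 = 74.833333
Sxy = Σxy − (Σx)(Σy)/n = 266.2 − 421.616667 = -155.416667
b = Sxy/Sxx = -155.416667/74.833333 = -2.076837
a = ȳ − b·x̄ = 10.283333 − (-2.076837)·6.833333 = 24.475056
ŷ(12) = a + b·12 = 24.475056 + (-2.076837)·12 = -0.446993

-0.447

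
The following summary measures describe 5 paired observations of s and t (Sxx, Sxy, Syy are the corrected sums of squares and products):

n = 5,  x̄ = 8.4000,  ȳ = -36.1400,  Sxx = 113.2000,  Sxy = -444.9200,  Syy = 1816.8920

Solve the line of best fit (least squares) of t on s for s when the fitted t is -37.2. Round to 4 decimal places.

8.6697

b = Sxy/Sxx = -444.92/113.2 = -3.930389
a = ȳ − b·x̄ = -36.14 − (-3.930389)·8.4 = -3.124735
Set a + b·x = -37.2: x = (-37.2 − (-3.124735)) / (-3.930389) = 8.669693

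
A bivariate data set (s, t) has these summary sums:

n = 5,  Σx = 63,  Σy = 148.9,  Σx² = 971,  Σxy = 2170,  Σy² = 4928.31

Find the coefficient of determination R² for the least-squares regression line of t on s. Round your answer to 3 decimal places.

Sxx = Σx² − (Σx)²/n = 971 − 793.8 = 177.2
Sxy = Σxy − (Σx)(Σy)/n = 2170 − 1876.14 = 293.86
Syy = Σy² − (Σy)²/n = 4928.31 − 4434.242 = 494.068
R² = Sxy²/(Sxx·Syy) = (293.86)²/(177.2·494.068) = 0.986349

0.986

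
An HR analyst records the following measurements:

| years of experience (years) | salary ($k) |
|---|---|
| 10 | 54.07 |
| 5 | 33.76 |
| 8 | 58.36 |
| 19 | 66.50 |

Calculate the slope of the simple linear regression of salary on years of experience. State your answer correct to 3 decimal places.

1.896

n = 4, Σx = 42, Σy = 212.69, Σxy = 2439.88, Σx² = 550
Sxx = Σx² − (Σx)²/n = 550 − 441 = 109
Sxy = Σxy − (Σx)(Σy)/n = 2439.88 − 2233.245 = 206.635
b = Sxy/Sxx = 206.635/109 = 1.895734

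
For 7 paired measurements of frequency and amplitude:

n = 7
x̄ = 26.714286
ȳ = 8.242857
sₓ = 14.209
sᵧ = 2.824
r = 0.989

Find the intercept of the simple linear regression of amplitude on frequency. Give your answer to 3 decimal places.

2.992

b = r · sᵧ/sₓ = 0.989 · 2.824/14.209 = 0.196561
a = ȳ − b·x̄ = 8.242857 − 0.196561·26.714286 = 2.991869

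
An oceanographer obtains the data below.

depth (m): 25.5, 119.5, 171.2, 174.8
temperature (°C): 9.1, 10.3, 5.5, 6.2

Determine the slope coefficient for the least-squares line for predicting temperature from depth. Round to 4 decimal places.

-0.0227

n = 4, Σx = 491, Σy = 31.1, Σxy = 3488.26, Σx² = 74794.98
Sxx = Σx² − (Σx)²/n = 74794.98 − 60270.25 = 14524.73
Sxy = Σxy − (Σx)(Σy)/n = 3488.26 − 3817.525 = -329.265
b = Sxy/Sxx = -329.265/14524.73 = -0.022669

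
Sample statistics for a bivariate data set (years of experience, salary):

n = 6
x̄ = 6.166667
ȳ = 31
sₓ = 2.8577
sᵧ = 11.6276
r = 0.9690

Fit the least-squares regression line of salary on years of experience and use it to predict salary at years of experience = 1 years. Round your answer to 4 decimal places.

10.6292

b = r · sᵧ/sₓ = 0.969 · 11.6276/2.8577 = 3.942732
a = ȳ − b·x̄ = 31 − 3.942732·6.166667 = 6.686486
ŷ(1) = a + b·1 = 6.686486 + 3.942732·1 = 10.629218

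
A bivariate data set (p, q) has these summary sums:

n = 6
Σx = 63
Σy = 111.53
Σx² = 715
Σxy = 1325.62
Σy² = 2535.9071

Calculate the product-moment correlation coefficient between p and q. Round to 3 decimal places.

Sxx = Σx² − (Σx)²/n = 715 − 661.5 = 53.5
Sxy = Σxy − (Σx)(Σy)/n = 1325.62 − 1171.065 = 154.555
Syy = Σy² − (Σy)²/n = 2535.9071 − 2073.156817 = 462.750283
r = Sxy/√(Sxx·Syy) = 154.555/√(24757.140158) = 154.555/157.344019 = 0.982274

0.982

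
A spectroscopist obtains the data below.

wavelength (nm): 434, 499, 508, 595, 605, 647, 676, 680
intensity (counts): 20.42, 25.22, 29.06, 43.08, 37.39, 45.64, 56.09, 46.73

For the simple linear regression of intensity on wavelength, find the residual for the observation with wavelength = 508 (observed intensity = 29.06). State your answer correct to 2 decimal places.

n = 8, Σx = 4644, Σy = 303.63, Σxy = 183685.41, Σx² = 2753456
Sxx = Σx² − (Σx)²/n = 2753456 − 2695842 = 57614
Sxy = Σxy − (Σx)(Σy)/n = 183685.41 − 176257.215 = 7428.195
b = Sxy/Sxx = 7428.195/57614 = 0.128930
a = ȳ − b·x̄ = 37.95375 − 0.128930·580.5 = -36.890336
ŷ(508) = -36.890336 + 0.128930·508 = 28.606297
residual = y − ŷ = 29.06 − 28.606297 = 0.453703

0.45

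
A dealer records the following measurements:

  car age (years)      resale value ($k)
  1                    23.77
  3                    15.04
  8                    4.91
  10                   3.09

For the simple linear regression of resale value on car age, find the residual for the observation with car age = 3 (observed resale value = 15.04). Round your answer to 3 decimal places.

n = 4, Σx = 22, Σy = 46.81, Σxy = 139.07, Σx² = 174
Sxx = Σx² − (Σx)²/n = 174 − 121 = 53
Sxy = Σxy − (Σx)(Σy)/n = 139.07 − 257.455 = -118.385
b = Sxy/Sxx = -118.385/53 = -2.233679
a = ȳ − b·x̄ = 11.7025 − (-2.233679)·5.5 = 23.987736
ŷ(3) = 23.987736 + (-2.233679)·3 = 17.286698
residual = y − ŷ = 15.04 − 17.286698 = -2.246698

-2.247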